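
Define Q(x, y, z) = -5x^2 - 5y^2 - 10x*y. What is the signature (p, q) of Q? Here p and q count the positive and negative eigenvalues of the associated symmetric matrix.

(0, 1)

The associated matrix is A = [[-5, -5, 0], [-5, -5, 0], [0, 0, 0]].
Congruent diagonalization of A (simultaneous row and column reduction) yields pivots -5, 0, 0.
That gives 1 negative, 2 zero pivots.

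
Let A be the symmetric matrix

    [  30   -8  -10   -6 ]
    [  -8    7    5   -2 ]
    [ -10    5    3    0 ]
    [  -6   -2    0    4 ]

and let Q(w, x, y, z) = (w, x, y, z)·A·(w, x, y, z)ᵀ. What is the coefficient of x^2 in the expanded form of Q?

The coefficient of x^2 is the diagonal entry A[2,2] = 7.

7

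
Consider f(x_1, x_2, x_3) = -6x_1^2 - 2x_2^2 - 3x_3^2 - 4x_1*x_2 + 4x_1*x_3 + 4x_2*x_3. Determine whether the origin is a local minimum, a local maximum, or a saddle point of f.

local maximum

The Hessian at the origin is H = [[-12, -4, 4], [-4, -4, 4], [4, 4, -6]].
Symmetric row and column elimination reduces H to a congruent diagonal form with pivots -12, -8/3, -2.
That gives 3 negative pivots.
H is negative definite, so the origin is a strict local maximum.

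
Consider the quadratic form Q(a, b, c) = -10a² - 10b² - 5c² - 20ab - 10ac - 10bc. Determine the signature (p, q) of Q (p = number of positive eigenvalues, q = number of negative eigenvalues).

(0, 2)

The associated matrix is A = [[-10, -10, -5], [-10, -10, -5], [-5, -5, -5]].
Applying the same elementary operations to the rows and columns of A produces a congruent diagonal matrix with entries -10, 0, -5/2.
Counting signs: 2 negative, 1 zero.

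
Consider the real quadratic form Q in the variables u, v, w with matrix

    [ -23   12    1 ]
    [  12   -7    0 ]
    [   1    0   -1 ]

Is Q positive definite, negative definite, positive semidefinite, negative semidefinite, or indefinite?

negative definite

Leading principal minors: Δ_1 = -23, Δ_2 = 17, Δ_3 = -10.
The signs alternate starting with Δ_1 < 0, so by Sylvester's criterion Q is negative definite.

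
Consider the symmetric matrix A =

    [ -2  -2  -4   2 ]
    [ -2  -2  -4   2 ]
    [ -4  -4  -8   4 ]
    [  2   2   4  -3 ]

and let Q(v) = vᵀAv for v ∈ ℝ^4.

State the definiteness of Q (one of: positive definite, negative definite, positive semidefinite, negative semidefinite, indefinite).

negative semidefinite

Symmetric row and column elimination reduces A to a congruent diagonal form with pivots -2, 0, 0, -1.
That gives 2 negative, 2 zero pivots.
Hence Q is negative semidefinite.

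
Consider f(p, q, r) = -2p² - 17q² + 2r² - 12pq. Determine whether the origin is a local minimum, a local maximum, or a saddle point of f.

saddle point

The Hessian at the origin is H = [[-4, -12, 0], [-12, -34, 0], [0, 0, 4]].
Symmetric row and column elimination reduces H to a congruent diagonal form with pivots -4, 2, 4.
So there are 2 positive, 1 negative pivots.
H is indefinite, so the origin is a saddle point.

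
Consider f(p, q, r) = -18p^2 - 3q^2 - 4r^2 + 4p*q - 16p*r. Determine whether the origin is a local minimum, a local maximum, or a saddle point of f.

The Hessian at the origin is H = [[-36, 4, -16], [4, -6, 0], [-16, 0, -8]].
Congruent diagonalization of H (simultaneous row and column reduction) yields pivots -36, -50/9, -8/25.
Counting signs: 3 negative.
H is negative definite, so the origin is a strict local maximum.

local maximum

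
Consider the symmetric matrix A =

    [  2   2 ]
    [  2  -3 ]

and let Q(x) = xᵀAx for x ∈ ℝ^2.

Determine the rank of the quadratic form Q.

2

Symmetric row and column elimination reduces A to a congruent diagonal form with pivots 2, -5.
Counting signs: 1 positive, 1 negative.
The rank is the number of nonzero pivots: 2.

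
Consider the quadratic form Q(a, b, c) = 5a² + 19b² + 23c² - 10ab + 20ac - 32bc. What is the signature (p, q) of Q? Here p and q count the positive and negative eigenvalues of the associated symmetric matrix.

The associated matrix is A = [[5, -5, 10], [-5, 19, -16], [10, -16, 23]].
An LDLᵀ factorisation of A has diagonal entries 5, 14, 3/7.
So there are 3 positive pivots.

(3, 0)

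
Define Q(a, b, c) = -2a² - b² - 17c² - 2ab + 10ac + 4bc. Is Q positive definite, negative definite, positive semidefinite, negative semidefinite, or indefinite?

negative definite

The symmetric matrix of Q is A = [[-2, -1, 5], [-1, -1, 2], [5, 2, -17]].
Leading principal minors: Δ_1 = -2, Δ_2 = 1, Δ_3 = -4.
The signs alternate starting with Δ_1 < 0, so by Sylvester's criterion Q is negative definite.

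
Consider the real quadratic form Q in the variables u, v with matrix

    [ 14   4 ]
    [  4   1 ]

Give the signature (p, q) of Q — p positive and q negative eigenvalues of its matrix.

An LDLᵀ factorisation of A has diagonal entries 14, -1/7.
Counting signs: 1 positive, 1 negative.

(1, 1)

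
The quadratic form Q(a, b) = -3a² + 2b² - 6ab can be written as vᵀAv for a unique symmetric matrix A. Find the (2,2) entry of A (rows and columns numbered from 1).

2

The coefficient of b² in Q is 2, and that is exactly A[2,2].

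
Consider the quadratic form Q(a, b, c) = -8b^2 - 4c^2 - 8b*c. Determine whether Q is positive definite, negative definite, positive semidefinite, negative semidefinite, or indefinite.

negative semidefinite

The associated matrix is A = [[0, 0, 0], [0, -8, -4], [0, -4, -4]].
Symmetric row and column elimination reduces A to a congruent diagonal form with pivots 0, -8, -2.
That gives 2 negative, 1 zero pivots.
Hence Q is negative semidefinite.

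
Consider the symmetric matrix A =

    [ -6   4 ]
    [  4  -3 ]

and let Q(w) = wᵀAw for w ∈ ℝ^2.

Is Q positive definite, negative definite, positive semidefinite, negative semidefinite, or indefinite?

For the 2×2 matrix [[-6, 4], [4, -3]]: det = -6·-3 − (4)² = 2, trace = -9.
det > 0 so both eigenvalues share the sign of the trace; trace = -9 < 0 ⇒ both negative.

negative definite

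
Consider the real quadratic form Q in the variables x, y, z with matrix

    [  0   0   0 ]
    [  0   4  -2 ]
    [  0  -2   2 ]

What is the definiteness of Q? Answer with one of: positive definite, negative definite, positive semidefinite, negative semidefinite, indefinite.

Row-reducing A symmetrically gives the diagonal entries 0, 4, 1.
Counting signs: 2 positive, 1 zero.
Hence Q is positive semidefinite.

positive semidefinite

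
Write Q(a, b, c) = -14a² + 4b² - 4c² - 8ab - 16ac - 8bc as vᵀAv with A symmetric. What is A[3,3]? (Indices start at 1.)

The coefficient of c² in Q is -4, and that is exactly A[3,3].

-4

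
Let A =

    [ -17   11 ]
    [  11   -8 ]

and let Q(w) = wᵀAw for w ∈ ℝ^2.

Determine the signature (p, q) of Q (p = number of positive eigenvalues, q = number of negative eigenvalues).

Row-reducing A symmetrically gives the diagonal entries -17, -15/17.
Counting signs: 2 negative.

(0, 2)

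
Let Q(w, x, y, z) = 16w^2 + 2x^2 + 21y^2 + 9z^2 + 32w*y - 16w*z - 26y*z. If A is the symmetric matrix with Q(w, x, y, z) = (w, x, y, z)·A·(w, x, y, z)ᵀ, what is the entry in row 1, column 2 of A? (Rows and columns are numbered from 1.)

0

The coefficient of w·x in Q is 0. For a symmetric A this equals A[1,2] + A[2,1] = 2·A[1,2].
So A[1,2] = 0/2 = 0.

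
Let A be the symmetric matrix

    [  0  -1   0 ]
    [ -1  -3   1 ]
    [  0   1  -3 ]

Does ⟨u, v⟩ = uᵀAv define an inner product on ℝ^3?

no

A is congruent to a diagonal matrix with 1 positive, 2 negative and 0 zero entries, so Q is indefinite.
⟨·,·⟩ is an inner product exactly when A is positive definite.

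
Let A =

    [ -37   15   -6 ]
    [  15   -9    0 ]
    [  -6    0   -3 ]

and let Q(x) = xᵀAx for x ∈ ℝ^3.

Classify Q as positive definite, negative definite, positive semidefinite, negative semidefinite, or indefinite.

Congruent diagonalization of A (simultaneous row and column reduction) yields pivots -37, -108/37, 0.
That gives 2 negative, 1 zero pivots.
Hence Q is negative semidefinite.

negative semidefinite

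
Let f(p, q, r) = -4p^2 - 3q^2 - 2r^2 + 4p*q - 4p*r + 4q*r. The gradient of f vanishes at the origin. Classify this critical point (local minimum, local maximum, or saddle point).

The Hessian at the origin is H = [[-8, 4, -4], [4, -6, 4], [-4, 4, -4]].
An LDLᵀ factorisation of H has diagonal entries -8, -4, -1.
That gives 3 negative pivots.
H is negative definite, so the origin is a strict local maximum.

local maximum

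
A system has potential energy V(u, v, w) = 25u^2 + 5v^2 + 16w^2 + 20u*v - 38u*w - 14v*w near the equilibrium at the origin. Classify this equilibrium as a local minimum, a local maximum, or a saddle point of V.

The Hessian at the origin is H = [[50, 20, -38], [20, 10, -14], [-38, -14, 32]].
Applying the same elementary operations to the rows and columns of H produces a congruent diagonal matrix with entries 50, 2, 12/5.
Counting signs: 3 positive.
H is positive definite, so the origin is a strict local minimum.

local minimum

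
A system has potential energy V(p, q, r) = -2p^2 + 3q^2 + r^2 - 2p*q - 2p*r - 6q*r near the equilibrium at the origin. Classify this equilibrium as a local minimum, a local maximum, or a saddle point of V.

The Hessian at the origin is H = [[-4, -2, -2], [-2, 6, -6], [-2, -6, 2]].
An LDLᵀ factorisation of H has diagonal entries -4, 7, -4/7.
That gives 1 positive, 2 negative pivots.
H is indefinite, so the origin is a saddle point.

saddle point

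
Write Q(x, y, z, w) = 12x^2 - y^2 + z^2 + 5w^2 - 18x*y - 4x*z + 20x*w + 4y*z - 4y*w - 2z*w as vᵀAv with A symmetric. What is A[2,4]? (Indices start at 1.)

-2

The coefficient of y·w in Q is -4. For a symmetric A this equals A[2,4] + A[4,2] = 2·A[2,4].
So A[2,4] = -4/2 = -2.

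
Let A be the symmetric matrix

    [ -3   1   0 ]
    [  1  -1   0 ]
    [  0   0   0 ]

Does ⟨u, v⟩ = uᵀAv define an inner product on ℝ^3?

no

Congruent diagonalization of A (simultaneous row and column reduction) yields pivots -3, -2/3, 0.
So there are 2 negative, 1 zero pivots.
Hence Q is negative semidefinite.
⟨·,·⟩ is an inner product exactly when A is positive definite.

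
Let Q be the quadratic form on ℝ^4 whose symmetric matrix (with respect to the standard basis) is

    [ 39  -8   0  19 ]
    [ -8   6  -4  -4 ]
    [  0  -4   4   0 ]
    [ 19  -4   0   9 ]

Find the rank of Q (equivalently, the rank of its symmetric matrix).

Row-reducing A symmetrically gives the diagonal entries 39, 170/39, 28/85, -2/7.
So there are 3 positive, 1 negative pivots.
The rank is the number of nonzero pivots: 4.

4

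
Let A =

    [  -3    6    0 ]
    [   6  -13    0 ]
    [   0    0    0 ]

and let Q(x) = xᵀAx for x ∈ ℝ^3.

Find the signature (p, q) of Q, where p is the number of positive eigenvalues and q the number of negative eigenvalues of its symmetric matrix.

(0, 2)

Row-reducing A symmetrically gives the diagonal entries -3, -1, 0.
So there are 2 negative, 1 zero pivots.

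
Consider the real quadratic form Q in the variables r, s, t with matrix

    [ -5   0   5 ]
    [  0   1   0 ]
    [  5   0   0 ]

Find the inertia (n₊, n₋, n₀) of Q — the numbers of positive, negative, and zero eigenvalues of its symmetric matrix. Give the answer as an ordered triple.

(2, 1, 0)

Congruent diagonalization of A (simultaneous row and column reduction) yields pivots -5, 1, 5.
So there are 2 positive, 1 negative pivots.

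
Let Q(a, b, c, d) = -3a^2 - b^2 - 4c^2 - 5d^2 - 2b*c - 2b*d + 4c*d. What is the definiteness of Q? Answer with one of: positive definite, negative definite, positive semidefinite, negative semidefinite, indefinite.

The symmetric matrix is A = [[-3, 0, 0, 0], [0, -1, -1, -1], [0, -1, -4, 2], [0, -1, 2, -5]].
An LDLᵀ factorisation of A has diagonal entries -3, -1, -3, -1.
That gives 4 negative pivots.
Hence Q is negative definite.

negative definite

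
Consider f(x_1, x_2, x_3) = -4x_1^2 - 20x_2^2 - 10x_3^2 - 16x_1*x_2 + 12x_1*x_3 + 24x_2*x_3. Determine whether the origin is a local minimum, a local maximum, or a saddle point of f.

The Hessian at the origin is H = [[-8, -16, 12], [-16, -40, 24], [12, 24, -20]].
Congruent diagonalization of H (simultaneous row and column reduction) yields pivots -8, -8, -2.
So there are 3 negative pivots.
H is negative definite, so the origin is a strict local maximum.

local maximum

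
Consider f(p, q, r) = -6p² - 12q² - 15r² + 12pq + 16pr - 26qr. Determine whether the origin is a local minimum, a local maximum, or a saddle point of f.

The Hessian at the origin is H = [[-12, 12, 16], [12, -24, -26], [16, -26, -30]].
Symmetric row and column elimination reduces H to a congruent diagonal form with pivots -12, -12, -1/3.
So there are 3 negative pivots.
H is negative definite, so the origin is a strict local maximum.

local maximum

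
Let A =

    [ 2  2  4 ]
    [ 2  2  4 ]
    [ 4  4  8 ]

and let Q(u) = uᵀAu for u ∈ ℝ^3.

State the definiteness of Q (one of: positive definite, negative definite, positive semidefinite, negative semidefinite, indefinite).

Applying the same elementary operations to the rows and columns of A produces a congruent diagonal matrix with entries 2, 0, 0.
That gives 1 positive, 2 zero pivots.
Hence Q is positive semidefinite.

positive semidefinite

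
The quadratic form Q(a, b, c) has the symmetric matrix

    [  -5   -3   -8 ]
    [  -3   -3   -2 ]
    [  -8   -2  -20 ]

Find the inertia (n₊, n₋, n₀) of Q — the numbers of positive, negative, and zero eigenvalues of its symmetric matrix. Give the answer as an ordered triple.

(0, 3, 0)

Congruent diagonalization of A (simultaneous row and column reduction) yields pivots -5, -6/5, -2/3.
Counting signs: 3 negative.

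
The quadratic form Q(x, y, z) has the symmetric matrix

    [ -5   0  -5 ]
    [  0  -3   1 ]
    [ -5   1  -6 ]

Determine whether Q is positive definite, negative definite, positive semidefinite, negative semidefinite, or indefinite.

negative definite

Row-reducing A symmetrically gives the diagonal entries -5, -3, -2/3.
So there are 3 negative pivots.
Hence Q is negative definite.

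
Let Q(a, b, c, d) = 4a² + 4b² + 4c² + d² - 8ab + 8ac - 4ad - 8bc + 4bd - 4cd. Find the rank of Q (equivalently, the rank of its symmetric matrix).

1

The symmetric matrix is A = [[4, -4, 4, -2], [-4, 4, -4, 2], [4, -4, 4, -2], [-2, 2, -2, 1]].
Applying the same elementary operations to the rows and columns of A produces a congruent diagonal matrix with entries 4, 0, 0, 0.
That gives 1 positive, 3 zero pivots.
The rank is the number of nonzero pivots: 1.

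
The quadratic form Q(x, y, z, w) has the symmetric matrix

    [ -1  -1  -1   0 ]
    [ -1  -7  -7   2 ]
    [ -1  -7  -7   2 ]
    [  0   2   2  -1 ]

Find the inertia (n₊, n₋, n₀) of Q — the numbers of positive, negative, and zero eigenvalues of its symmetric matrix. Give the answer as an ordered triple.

(0, 3, 1)

Applying the same elementary operations to the rows and columns of A produces a congruent diagonal matrix with entries -1, -6, 0, -1/3.
That gives 3 negative, 1 zero pivots.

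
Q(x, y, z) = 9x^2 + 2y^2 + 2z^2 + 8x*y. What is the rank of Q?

Write A = [[9, 4, 0], [4, 2, 0], [0, 0, 2]].
An LDLᵀ factorisation of A has diagonal entries 9, 2/9, 2.
Counting signs: 3 positive.
The rank is the number of nonzero pivots: 3.

3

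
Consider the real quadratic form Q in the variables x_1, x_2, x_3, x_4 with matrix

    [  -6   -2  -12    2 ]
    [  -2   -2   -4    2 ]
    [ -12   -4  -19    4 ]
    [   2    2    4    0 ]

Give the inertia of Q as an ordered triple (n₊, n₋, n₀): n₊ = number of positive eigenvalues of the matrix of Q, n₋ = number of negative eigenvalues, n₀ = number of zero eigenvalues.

(2, 2, 0)

An LDLᵀ factorisation of A has diagonal entries -6, -4/3, 5, 2.
So there are 2 positive, 2 negative pivots.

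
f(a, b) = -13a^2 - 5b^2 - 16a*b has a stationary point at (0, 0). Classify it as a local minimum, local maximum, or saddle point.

local maximum

The Hessian at the origin is H = [[-26, -16], [-16, -10]].
det H = -26·-10 − (-16)² = 4 > 0 and H[1,1] = -26 < 0, so H is negative definite.
Therefore the origin is a local maximum.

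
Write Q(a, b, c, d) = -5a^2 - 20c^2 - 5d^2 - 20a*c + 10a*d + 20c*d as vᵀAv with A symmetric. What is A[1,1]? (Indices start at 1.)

-5

The coefficient of a^2 in Q is -5, and that is exactly A[1,1].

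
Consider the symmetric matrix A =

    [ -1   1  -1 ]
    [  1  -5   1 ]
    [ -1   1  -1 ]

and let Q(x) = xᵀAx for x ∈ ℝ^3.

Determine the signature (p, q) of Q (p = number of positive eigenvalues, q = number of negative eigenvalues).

Symmetric row and column elimination reduces A to a congruent diagonal form with pivots -1, -4, 0.
Counting signs: 2 negative, 1 zero.

(0, 2)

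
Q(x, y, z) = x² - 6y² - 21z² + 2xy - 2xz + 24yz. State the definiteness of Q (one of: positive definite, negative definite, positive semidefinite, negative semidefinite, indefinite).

indefinite

The associated matrix is A = [[1, 1, -1], [1, -6, 12], [-1, 12, -21]].
Row-reducing A symmetrically gives the diagonal entries 1, -7, 15/7.
Counting signs: 2 positive, 1 negative.
Hence Q is indefinite.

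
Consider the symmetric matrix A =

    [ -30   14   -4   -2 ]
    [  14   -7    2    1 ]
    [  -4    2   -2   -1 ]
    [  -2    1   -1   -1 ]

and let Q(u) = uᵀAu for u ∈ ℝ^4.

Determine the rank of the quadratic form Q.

Congruent diagonalization of A (simultaneous row and column reduction) yields pivots -30, -7/15, -10/7, -1/2.
That gives 4 negative pivots.
The rank is the number of nonzero pivots: 4.

4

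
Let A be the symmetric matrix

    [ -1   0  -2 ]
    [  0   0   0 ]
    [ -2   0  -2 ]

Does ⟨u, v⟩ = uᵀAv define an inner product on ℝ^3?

no

Symmetric row and column elimination reduces A to a congruent diagonal form with pivots -1, 0, 2.
That gives 1 positive, 1 negative, 1 zero pivots.
Hence Q is indefinite.
⟨·,·⟩ is an inner product exactly when A is positive definite.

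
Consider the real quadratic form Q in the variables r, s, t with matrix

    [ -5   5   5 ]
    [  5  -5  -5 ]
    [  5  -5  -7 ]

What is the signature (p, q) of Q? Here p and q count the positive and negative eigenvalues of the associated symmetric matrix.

(0, 2)

Applying the same elementary operations to the rows and columns of A produces a congruent diagonal matrix with entries -5, 0, -2.
That gives 2 negative, 1 zero pivots.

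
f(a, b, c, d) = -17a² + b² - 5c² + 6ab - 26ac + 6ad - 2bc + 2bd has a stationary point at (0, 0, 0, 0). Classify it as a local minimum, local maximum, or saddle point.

saddle point

The Hessian at the origin is H = [[-34, 6, -26, 6], [6, 2, -2, 2], [-26, -2, -10, 0], [6, 2, 0, 0]].
Row-reducing H symmetrically gives the diagonal entries -34, 52/17, -56/13, -15/14.
That gives 1 positive, 3 negative pivots.
H is indefinite, so the origin is a saddle point.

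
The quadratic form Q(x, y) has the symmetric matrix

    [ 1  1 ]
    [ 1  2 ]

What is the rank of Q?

2

An LDLᵀ factorisation of A has diagonal entries 1, 1.
So there are 2 positive pivots.
The rank is the number of nonzero pivots: 2.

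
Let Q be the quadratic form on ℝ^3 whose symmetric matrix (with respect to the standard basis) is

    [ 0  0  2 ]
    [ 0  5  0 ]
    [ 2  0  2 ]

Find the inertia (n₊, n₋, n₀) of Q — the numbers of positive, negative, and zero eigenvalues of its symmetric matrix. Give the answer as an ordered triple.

By Sylvester's law of inertia any congruent diagonalization of A has 2 positive, 1 negative and 0 zero entries.

(2, 1, 0)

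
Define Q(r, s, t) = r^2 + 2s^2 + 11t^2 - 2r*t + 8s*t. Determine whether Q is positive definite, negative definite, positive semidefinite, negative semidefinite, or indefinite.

positive definite

The symmetric matrix of Q is A = [[1, 0, -1], [0, 2, 4], [-1, 4, 11]].
Leading principal minors: Δ_1 = 1, Δ_2 = 2, Δ_3 = 4.
All leading principal minors are positive, so by Sylvester's criterion Q is positive definite.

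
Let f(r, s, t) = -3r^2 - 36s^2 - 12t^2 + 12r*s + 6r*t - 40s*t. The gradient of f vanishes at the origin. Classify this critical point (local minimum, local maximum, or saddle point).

The Hessian at the origin is H = [[-6, 12, 6], [12, -72, -40], [6, -40, -24]].
Row-reducing H symmetrically gives the diagonal entries -6, -48, -5/3.
That gives 3 negative pivots.
H is negative definite, so the origin is a strict local maximum.

local maximum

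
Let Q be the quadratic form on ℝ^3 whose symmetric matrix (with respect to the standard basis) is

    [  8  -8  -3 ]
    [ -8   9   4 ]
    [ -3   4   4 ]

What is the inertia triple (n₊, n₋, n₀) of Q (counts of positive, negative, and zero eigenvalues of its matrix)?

Congruent diagonalization of A (simultaneous row and column reduction) yields pivots 8, 1, 15/8.
That gives 3 positive pivots.

(3, 0, 0)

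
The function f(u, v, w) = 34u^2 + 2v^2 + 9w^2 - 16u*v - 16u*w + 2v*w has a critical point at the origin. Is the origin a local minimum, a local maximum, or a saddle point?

local minimum

The Hessian at the origin is H = [[68, -16, -16], [-16, 4, 2], [-16, 2, 18]].
An LDLᵀ factorisation of H has diagonal entries 68, 4/17, 1.
That gives 3 positive pivots.
H is positive definite, so the origin is a strict local minimum.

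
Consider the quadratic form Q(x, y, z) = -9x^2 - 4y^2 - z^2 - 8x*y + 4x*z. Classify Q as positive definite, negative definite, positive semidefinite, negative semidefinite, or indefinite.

Write A = [[-9, -4, 2], [-4, -4, 0], [2, 0, -1]].
Row-reducing A symmetrically gives the diagonal entries -9, -20/9, -1/5.
So there are 3 negative pivots.
Hence Q is negative definite.

negative definite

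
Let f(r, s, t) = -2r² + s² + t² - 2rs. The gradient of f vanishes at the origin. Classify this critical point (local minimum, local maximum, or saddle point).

saddle point

The Hessian at the origin is H = [[-4, -2, 0], [-2, 2, 0], [0, 0, 2]].
Symmetric row and column elimination reduces H to a congruent diagonal form with pivots -4, 3, 2.
So there are 2 positive, 1 negative pivots.
H is indefinite, so the origin is a saddle point.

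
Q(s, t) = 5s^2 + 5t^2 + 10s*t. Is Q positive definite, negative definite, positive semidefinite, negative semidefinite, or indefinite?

positive semidefinite

The symmetric matrix of Q is [[5, 5], [5, 5]].
For the 2×2 matrix [[5, 5], [5, 5]]: det = 5·5 − (5)² = 0, trace = 10.
det = 0 so one eigenvalue is zero; the form is semidefinite with the sign of the trace.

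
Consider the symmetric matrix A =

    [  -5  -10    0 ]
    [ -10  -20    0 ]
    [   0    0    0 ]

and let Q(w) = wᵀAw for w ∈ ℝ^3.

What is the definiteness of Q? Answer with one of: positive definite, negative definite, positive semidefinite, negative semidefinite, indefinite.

Congruent diagonalization of A (simultaneous row and column reduction) yields pivots -5, 0, 0.
Counting signs: 1 negative, 2 zero.
Hence Q is negative semidefinite.

negative semidefinite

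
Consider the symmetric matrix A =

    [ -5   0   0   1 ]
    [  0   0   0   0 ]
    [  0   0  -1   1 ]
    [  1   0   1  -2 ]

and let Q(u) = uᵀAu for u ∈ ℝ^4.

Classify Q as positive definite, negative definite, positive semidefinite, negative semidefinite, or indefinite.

negative semidefinite

Congruent diagonalization of A (simultaneous row and column reduction) yields pivots -5, 0, -1, -4/5.
Counting signs: 3 negative, 1 zero.
Hence Q is negative semidefinite.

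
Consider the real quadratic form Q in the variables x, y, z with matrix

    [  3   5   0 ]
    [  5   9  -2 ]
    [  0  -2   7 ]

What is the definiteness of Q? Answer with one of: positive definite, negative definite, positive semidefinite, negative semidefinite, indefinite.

Leading principal minors: Δ_1 = 3, Δ_2 = 2, Δ_3 = 2.
All leading principal minors are positive, so by Sylvester's criterion Q is positive definite.

positive definite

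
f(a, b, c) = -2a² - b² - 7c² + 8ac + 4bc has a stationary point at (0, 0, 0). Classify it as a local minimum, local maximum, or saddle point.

saddle point

The Hessian at the origin is H = [[-4, 0, 8], [0, -2, 4], [8, 4, -14]].
Row-reducing H symmetrically gives the diagonal entries -4, -2, 10.
Counting signs: 1 positive, 2 negative.
H is indefinite, so the origin is a saddle point.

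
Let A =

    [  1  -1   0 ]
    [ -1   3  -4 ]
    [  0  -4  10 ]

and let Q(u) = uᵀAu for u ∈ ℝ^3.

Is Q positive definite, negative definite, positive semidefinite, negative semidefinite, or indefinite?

Leading principal minors: Δ_1 = 1, Δ_2 = 2, Δ_3 = 4.
All leading principal minors are positive, so by Sylvester's criterion Q is positive definite.

positive definite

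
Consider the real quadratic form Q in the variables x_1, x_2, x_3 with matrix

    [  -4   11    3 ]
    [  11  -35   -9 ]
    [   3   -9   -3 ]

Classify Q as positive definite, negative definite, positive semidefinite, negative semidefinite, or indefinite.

negative definite

Leading principal minors: Δ_1 = -4, Δ_2 = 19, Δ_3 = -12.
The signs alternate starting with Δ_1 < 0, so by Sylvester's criterion Q is negative definite.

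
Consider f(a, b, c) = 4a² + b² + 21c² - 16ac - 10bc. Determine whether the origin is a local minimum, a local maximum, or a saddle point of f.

saddle point

The Hessian at the origin is H = [[8, 0, -16], [0, 2, -10], [-16, -10, 42]].
Congruent diagonalization of H (simultaneous row and column reduction) yields pivots 8, 2, -40.
That gives 2 positive, 1 negative pivots.
H is indefinite, so the origin is a saddle point.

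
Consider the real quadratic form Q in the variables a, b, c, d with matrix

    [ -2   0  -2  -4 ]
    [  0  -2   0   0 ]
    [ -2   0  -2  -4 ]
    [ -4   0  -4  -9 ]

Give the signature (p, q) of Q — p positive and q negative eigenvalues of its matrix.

Congruent diagonalization of A (simultaneous row and column reduction) yields pivots -2, -2, 0, -1.
That gives 3 negative, 1 zero pivots.

(0, 3)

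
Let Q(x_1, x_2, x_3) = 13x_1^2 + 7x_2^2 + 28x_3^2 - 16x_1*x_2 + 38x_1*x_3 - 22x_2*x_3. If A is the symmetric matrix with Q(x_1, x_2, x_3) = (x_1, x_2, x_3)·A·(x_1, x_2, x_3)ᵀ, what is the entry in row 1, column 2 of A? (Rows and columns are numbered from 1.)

The coefficient of x_1·x_2 in Q is -16. For a symmetric A this equals A[1,2] + A[2,1] = 2·A[1,2].
So A[1,2] = -16/2 = -8.

-8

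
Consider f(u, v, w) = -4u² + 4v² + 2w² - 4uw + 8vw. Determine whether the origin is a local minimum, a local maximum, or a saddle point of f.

saddle point

The Hessian at the origin is H = [[-8, 0, -4], [0, 8, 8], [-4, 8, 4]].
Applying the same elementary operations to the rows and columns of H produces a congruent diagonal matrix with entries -8, 8, -2.
Counting signs: 1 positive, 2 negative.
H is indefinite, so the origin is a saddle point.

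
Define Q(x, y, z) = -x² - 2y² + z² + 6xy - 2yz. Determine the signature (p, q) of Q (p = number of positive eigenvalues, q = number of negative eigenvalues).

(2, 1)

Write A = [[-1, 3, 0], [3, -2, -1], [0, -1, 1]].
Congruent diagonalization of A (simultaneous row and column reduction) yields pivots -1, 7, 6/7.
That gives 2 positive, 1 negative pivots.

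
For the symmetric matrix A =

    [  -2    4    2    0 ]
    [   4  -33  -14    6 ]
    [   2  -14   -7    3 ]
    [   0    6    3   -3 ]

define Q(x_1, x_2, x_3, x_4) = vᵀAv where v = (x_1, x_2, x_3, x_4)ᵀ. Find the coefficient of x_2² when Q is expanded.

The coefficient of x_2² is the diagonal entry A[2,2] = -33.

-33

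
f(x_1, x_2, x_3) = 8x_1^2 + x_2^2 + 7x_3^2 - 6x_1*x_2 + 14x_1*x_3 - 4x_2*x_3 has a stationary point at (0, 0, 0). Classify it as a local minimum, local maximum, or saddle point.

The Hessian at the origin is H = [[16, -6, 14], [-6, 2, -4], [14, -4, 14]].
Symmetric row and column elimination reduces H to a congruent diagonal form with pivots 16, -1/4, 8.
Counting signs: 2 positive, 1 negative.
H is indefinite, so the origin is a saddle point.

saddle point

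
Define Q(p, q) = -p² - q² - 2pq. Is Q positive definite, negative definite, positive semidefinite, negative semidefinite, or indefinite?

The associated matrix is A = [[-1, -1], [-1, -1]].
Row-reducing A symmetrically gives the diagonal entries -1, 0.
Counting signs: 1 negative, 1 zero.
Hence Q is negative semidefinite.

negative semidefinite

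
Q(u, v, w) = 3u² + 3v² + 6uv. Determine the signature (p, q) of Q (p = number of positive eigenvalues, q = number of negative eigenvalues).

(1, 0)

Write A = [[3, 3, 0], [3, 3, 0], [0, 0, 0]].
Applying the same elementary operations to the rows and columns of A produces a congruent diagonal matrix with entries 3, 0, 0.
That gives 1 positive, 2 zero pivots.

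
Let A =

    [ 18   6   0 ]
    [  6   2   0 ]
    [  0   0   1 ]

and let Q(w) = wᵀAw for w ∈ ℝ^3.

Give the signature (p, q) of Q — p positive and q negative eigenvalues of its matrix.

Row-reducing A symmetrically gives the diagonal entries 18, 0, 1.
Counting signs: 2 positive, 1 zero.

(2, 0)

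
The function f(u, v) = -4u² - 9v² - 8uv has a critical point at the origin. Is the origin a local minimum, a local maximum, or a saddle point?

The Hessian at the origin is H = [[-8, -8], [-8, -18]].
det H = -8·-18 − (-8)² = 80 > 0 and H[1,1] = -8 < 0, so H is negative definite.
Therefore the origin is a local maximum.

local maximum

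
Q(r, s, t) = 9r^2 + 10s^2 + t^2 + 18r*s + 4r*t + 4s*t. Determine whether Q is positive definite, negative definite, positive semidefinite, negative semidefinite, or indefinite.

positive definite

The symmetric matrix of Q is A = [[9, 9, 2], [9, 10, 2], [2, 2, 1]].
Leading principal minors: Δ_1 = 9, Δ_2 = 9, Δ_3 = 5.
All leading principal minors are positive, so by Sylvester's criterion Q is positive definite.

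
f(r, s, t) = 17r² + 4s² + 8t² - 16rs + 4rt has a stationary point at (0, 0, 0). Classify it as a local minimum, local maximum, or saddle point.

The Hessian at the origin is H = [[34, -16, 4], [-16, 8, 0], [4, 0, 16]].
Symmetric row and column elimination reduces H to a congruent diagonal form with pivots 34, 8/17, 8.
Counting signs: 3 positive.
H is positive definite, so the origin is a strict local minimum.

local minimum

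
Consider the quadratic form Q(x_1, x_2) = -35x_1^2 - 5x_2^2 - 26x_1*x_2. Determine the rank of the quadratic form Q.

The associated matrix is A = [[-35, -13], [-13, -5]].
Row-reducing A symmetrically gives the diagonal entries -35, -6/35.
Counting signs: 2 negative.
The rank is the number of nonzero pivots: 2.

2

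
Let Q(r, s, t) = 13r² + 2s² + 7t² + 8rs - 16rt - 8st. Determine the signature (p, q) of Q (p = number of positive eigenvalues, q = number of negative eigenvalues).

(2, 1)

The associated matrix is A = [[13, 4, -8], [4, 2, -4], [-8, -4, 7]].
Applying the same elementary operations to the rows and columns of A produces a congruent diagonal matrix with entries 13, 10/13, -1.
So there are 2 positive, 1 negative pivots.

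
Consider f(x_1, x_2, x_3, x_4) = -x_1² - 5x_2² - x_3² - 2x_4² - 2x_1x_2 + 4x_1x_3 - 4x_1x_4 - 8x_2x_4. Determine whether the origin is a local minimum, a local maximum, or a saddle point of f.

The Hessian at the origin is H = [[-2, -2, 4, -4], [-2, -10, 0, -8], [4, 0, -2, 0], [-4, -8, 0, -4]].
Row-reducing H symmetrically gives the diagonal entries -2, -8, 8, 3/2.
That gives 2 positive, 2 negative pivots.
H is indefinite, so the origin is a saddle point.

saddle point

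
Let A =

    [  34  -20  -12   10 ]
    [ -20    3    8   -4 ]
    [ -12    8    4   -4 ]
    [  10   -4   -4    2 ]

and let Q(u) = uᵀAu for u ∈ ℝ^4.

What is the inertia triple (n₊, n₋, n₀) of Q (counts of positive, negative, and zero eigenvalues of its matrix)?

Applying the same elementary operations to the rows and columns of A produces a congruent diagonal matrix with entries 34, -149/17, -20/149, 0.
So there are 1 positive, 2 negative, 1 zero pivots.

(1, 2, 1)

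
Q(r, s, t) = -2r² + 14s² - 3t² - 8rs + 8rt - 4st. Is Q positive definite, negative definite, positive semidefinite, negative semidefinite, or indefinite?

indefinite

The associated matrix is A = [[-2, -4, 4], [-4, 14, -2], [4, -2, -3]].
Congruent diagonalization of A (simultaneous row and column reduction) yields pivots -2, 22, 5/11.
That gives 2 positive, 1 negative pivots.
Hence Q is indefinite.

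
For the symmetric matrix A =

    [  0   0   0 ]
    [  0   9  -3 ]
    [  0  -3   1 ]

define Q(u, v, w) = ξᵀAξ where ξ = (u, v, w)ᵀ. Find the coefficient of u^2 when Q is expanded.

The coefficient of u^2 is the diagonal entry A[1,1] = 0.

0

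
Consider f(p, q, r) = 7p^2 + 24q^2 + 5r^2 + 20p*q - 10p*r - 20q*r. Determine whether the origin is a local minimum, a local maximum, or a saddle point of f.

local minimum

The Hessian at the origin is H = [[14, 20, -10], [20, 48, -20], [-10, -20, 10]].
Symmetric row and column elimination reduces H to a congruent diagonal form with pivots 14, 136/7, 20/17.
That gives 3 positive pivots.
H is positive definite, so the origin is a strict local minimum.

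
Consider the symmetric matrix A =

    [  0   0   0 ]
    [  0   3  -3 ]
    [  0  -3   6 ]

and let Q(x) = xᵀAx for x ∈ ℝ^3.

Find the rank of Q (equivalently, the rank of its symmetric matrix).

Row-reducing A symmetrically gives the diagonal entries 0, 3, 3.
Counting signs: 2 positive, 1 zero.
The rank is the number of nonzero pivots: 2.

2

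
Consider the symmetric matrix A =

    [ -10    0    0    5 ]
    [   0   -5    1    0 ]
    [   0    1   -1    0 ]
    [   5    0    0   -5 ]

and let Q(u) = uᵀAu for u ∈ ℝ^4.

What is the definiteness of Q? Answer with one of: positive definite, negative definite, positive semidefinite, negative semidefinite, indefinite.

negative definite

Leading principal minors: Δ_1 = -10, Δ_2 = 50, Δ_3 = -40, Δ_4 = 100.
The signs alternate starting with Δ_1 < 0, so by Sylvester's criterion Q is negative definite.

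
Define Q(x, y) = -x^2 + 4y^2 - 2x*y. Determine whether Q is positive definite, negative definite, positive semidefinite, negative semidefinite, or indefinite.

Write A = [[-1, -1], [-1, 4]].
Row-reducing A symmetrically gives the diagonal entries -1, 5.
So there are 1 positive, 1 negative pivots.
Hence Q is indefinite.

indefinite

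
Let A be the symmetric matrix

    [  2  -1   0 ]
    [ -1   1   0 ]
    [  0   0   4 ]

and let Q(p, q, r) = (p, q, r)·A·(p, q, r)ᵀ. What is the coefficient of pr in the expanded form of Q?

The coefficient of pr is A[1,3] + A[3,1] = 2·0 = 0.

0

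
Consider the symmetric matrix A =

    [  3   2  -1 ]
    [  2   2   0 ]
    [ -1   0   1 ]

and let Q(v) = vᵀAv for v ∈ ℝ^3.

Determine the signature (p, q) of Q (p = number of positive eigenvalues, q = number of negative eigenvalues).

(2, 0)

Congruent diagonalization of A (simultaneous row and column reduction) yields pivots 3, 2/3, 0.
That gives 2 positive, 1 zero pivots.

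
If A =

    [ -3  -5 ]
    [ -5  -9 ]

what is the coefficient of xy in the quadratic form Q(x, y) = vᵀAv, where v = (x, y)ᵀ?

The coefficient of xy is A[1,2] + A[2,1] = 2·(-5) = -10.

-10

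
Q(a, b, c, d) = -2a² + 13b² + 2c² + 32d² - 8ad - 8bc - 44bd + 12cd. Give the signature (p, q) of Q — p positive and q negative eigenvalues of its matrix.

(3, 1)

The associated matrix is A = [[-2, 0, 0, -4], [0, 13, -4, -22], [0, -4, 2, 6], [-4, -22, 6, 32]].
Row-reducing A symmetrically gives the diagonal entries -2, 13, 10/13, 2.
So there are 3 positive, 1 negative pivots.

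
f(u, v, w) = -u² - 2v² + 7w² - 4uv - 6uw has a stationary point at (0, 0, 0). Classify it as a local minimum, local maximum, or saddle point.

The Hessian at the origin is H = [[-2, -4, -6], [-4, -4, 0], [-6, 0, 14]].
Congruent diagonalization of H (simultaneous row and column reduction) yields pivots -2, 4, -4.
That gives 1 positive, 2 negative pivots.
H is indefinite, so the origin is a saddle point.

saddle point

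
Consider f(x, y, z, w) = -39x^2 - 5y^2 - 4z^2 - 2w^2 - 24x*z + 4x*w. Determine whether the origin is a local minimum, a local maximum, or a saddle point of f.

local maximum

The Hessian at the origin is H = [[-78, 0, -24, 4], [0, -10, 0, 0], [-24, 0, -8, 0], [4, 0, 0, -4]].
Symmetric row and column elimination reduces H to a congruent diagonal form with pivots -78, -10, -8/13, -4/3.
So there are 4 negative pivots.
H is negative definite, so the origin is a strict local maximum.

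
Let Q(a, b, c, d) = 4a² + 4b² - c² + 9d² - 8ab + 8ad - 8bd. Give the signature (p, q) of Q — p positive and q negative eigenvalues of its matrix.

(2, 1)

Write A = [[4, -4, 0, 4], [-4, 4, 0, -4], [0, 0, -1, 0], [4, -4, 0, 9]].
Symmetric row and column elimination reduces A to a congruent diagonal form with pivots 4, 0, -1, 5.
Counting signs: 2 positive, 1 negative, 1 zero.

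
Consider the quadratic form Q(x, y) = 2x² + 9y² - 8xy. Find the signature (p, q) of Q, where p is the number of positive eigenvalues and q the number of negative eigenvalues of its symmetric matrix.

(2, 0)

Write A = [[2, -4], [-4, 9]].
Applying the same elementary operations to the rows and columns of A produces a congruent diagonal matrix with entries 2, 1.
So there are 2 positive pivots.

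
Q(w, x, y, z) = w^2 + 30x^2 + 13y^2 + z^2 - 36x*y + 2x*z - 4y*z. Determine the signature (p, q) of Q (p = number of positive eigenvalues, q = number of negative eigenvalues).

(4, 0)

Write A = [[1, 0, 0, 0], [0, 30, -18, 1], [0, -18, 13, -2], [0, 1, -2, 1]].
Congruent diagonalization of A (simultaneous row and column reduction) yields pivots 1, 30, 11/5, 5/66.
So there are 4 positive pivots.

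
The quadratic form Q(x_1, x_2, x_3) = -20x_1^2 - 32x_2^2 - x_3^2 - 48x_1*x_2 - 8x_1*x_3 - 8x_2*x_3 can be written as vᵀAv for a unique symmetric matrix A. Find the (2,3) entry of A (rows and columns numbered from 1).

The coefficient of x_2·x_3 in Q is -8. For a symmetric A this equals A[2,3] + A[3,2] = 2·A[2,3].
So A[2,3] = -8/2 = -4.

-4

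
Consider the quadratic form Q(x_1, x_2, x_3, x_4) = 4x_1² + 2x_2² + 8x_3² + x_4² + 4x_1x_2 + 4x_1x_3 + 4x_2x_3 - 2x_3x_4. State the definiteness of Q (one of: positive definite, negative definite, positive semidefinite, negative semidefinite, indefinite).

Write A = [[4, 2, 2, 0], [2, 2, 2, 0], [2, 2, 8, -1], [0, 0, -1, 1]].
Symmetric row and column elimination reduces A to a congruent diagonal form with pivots 4, 1, 6, 5/6.
So there are 4 positive pivots.
Hence Q is positive definite.

positive definite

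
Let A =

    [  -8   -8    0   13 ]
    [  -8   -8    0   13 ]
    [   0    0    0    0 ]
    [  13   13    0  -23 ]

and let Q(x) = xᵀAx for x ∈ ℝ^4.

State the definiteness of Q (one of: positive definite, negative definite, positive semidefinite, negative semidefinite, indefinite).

negative semidefinite

Symmetric row and column elimination reduces A to a congruent diagonal form with pivots -8, 0, 0, -15/8.
So there are 2 negative, 2 zero pivots.
Hence Q is negative semidefinite.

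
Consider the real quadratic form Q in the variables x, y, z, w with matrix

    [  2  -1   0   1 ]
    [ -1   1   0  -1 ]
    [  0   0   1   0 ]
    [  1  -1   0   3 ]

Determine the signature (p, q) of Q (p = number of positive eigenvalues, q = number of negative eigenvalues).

(4, 0)

Congruent diagonalization of A (simultaneous row and column reduction) yields pivots 2, 1/2, 1, 2.
Counting signs: 4 positive.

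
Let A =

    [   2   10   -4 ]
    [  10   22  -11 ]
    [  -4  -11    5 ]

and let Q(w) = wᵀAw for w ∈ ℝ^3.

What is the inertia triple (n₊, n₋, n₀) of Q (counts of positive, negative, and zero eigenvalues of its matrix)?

Applying the same elementary operations to the rows and columns of A produces a congruent diagonal matrix with entries 2, -28, -3/28.
That gives 1 positive, 2 negative pivots.

(1, 2, 0)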